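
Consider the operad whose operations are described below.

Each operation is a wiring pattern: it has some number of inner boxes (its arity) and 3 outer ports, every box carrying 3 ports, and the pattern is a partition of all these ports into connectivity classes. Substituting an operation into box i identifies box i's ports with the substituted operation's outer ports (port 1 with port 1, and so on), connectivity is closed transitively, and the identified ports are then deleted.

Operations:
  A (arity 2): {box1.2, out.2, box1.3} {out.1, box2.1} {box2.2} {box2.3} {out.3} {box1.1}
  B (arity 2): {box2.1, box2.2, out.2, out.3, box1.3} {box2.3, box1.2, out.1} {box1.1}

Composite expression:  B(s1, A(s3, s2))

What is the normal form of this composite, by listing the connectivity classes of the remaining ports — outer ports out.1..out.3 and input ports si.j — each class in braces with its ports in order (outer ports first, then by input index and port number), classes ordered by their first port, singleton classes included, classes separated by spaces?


After gluing at B, chains via deleted ports link the s-ports.
stage A: inputs (s3, s2), connectivity {out.1, s2.1} {out.2, s3.2, s3.3} {out.3} {s2.2} {s2.3} {s3.1}, out.j its boundary
stage B: inputs (s1, s3, s2), connectivity {out.1, s1.2} {out.2, out.3, s1.3, s2.1, s3.2, s3.3} {s1.1} {s2.2} {s2.3} {s3.1}, out.j its boundary

{out.1, s1.2} {out.2, out.3, s1.3, s2.1, s3.2, s3.3} {s1.1} {s2.2} {s2.3} {s3.1}


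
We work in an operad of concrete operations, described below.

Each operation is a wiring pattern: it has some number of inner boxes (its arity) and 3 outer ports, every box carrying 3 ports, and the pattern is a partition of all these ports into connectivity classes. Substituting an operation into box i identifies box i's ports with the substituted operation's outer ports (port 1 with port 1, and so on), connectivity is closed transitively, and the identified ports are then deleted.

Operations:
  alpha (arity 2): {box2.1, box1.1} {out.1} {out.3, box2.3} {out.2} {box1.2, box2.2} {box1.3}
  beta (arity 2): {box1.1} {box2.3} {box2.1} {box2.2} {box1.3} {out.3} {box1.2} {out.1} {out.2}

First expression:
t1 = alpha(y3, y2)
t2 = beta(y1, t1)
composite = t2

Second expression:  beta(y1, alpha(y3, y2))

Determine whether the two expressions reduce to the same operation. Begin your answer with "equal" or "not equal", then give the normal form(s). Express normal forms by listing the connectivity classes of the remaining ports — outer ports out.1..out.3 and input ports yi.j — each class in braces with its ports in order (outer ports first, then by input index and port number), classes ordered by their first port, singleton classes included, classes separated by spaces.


Reducing the first expression gives {out.1} {out.2} {out.3} {y1.1} {y1.2} {y1.3} {y2.1, y3.1} {y2.2, y3.2} {y2.3} {y3.3}
Reducing the second expression gives {out.1} {out.2} {out.3} {y1.1} {y1.2} {y1.3} {y2.1, y3.1} {y2.2, y3.2} {y2.3} {y3.3}
One common form — equal.

equal; the common form is {out.1} {out.2} {out.3} {y1.1} {y1.2} {y1.3} {y2.1, y3.1} {y2.2, y3.2} {y2.3} {y3.3}


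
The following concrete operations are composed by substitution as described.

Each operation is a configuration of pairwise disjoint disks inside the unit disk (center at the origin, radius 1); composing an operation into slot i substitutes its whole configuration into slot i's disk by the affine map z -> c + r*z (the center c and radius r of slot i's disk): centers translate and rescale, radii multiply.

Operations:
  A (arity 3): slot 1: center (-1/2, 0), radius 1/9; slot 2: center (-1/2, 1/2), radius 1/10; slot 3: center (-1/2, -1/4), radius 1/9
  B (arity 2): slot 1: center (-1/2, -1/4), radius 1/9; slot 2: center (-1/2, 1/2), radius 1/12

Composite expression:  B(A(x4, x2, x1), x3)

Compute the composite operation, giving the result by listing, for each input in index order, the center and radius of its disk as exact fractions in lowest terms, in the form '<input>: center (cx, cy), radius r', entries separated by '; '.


x1: center (-5/9, -5/18), radius 1/81; x2: center (-5/9, -7/36), radius 1/90; x3: center (-1/2, 1/2), radius 1/12; x4: center (-5/9, -1/4), radius 1/81

Each x-disk chains the slot maps above it in B; radii multiply.
tracing x4 down its 2-map path: center (-5/9, -1/4), radius 1/81
tracing x2 down its 2-map path: center (-5/9, -7/36), radius 1/90
tracing x1 down its 2-map path: center (-5/9, -5/18), radius 1/81
tracing x3 down its 1-map path: center (-1/2, 1/2), radius 1/12


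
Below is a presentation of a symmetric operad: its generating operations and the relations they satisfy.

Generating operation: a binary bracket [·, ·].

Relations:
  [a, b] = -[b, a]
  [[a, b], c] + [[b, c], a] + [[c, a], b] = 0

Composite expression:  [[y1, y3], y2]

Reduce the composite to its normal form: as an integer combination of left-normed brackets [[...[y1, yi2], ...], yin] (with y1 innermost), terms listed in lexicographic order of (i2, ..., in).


[[y1, y3], y2]

Skip Jacobi rewriting: expand, keep y1-initial words, read off terms.
Composite bracket: [[y1, y3], y2]
Each bracket splits as ab - ba, giving 4 signed words (2^2 = 4).
Coefficients come from the y1-initial words:
  word y1y3y2 has sign +1, contributing +[[y1, y3], y2]


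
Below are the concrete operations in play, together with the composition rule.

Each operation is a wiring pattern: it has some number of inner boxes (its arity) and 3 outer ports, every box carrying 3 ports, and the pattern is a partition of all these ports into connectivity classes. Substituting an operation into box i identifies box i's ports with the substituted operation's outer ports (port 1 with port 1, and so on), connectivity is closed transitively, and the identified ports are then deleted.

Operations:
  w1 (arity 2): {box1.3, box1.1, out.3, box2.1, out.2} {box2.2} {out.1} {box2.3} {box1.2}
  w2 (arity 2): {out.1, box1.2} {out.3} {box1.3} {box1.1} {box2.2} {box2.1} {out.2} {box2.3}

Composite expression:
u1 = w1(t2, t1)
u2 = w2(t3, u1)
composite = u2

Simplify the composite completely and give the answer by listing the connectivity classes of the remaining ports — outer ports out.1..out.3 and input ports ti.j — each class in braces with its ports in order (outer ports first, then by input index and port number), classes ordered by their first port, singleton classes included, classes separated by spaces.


Treat the ports identified at w2 as solder joints: merge, then drop.
stage w1: inputs (t2, t1), connectivity {out.1} {out.2, out.3, t1.1, t2.1, t2.3} {t1.2} {t1.3} {t2.2}, out.j its boundary
stage w2: inputs (t3, t2, t1), connectivity {out.1, t3.2} {out.2} {out.3} {t1.1, t2.1, t2.3} {t1.2} {t1.3} {t2.2} {t3.1} {t3.3}, out.j its boundary

{out.1, t3.2} {out.2} {out.3} {t1.1, t2.1, t2.3} {t1.2} {t1.3} {t2.2} {t3.1} {t3.3}


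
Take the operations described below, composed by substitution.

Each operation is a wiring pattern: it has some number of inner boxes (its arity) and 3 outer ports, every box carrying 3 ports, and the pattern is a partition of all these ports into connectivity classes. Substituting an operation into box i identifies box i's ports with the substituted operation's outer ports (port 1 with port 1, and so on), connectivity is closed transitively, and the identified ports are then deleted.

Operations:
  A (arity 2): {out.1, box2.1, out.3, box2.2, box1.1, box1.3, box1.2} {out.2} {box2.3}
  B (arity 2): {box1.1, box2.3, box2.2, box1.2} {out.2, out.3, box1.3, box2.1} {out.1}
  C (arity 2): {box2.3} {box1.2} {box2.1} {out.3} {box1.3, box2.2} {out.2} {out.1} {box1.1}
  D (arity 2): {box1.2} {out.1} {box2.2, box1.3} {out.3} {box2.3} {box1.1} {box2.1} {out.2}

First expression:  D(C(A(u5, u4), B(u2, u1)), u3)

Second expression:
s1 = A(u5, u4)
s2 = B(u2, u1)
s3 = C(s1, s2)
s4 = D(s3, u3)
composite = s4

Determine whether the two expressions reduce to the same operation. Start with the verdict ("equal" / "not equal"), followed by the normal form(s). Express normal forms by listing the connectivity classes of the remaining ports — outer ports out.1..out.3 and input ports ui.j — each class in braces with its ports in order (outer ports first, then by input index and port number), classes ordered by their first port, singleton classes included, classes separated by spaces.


The first expression, normalized: {out.1} {out.2} {out.3} {u1.1, u2.3, u4.1, u4.2, u5.1, u5.2, u5.3} {u1.2, u1.3, u2.1, u2.2} {u3.1} {u3.2} {u3.3} {u4.3}
The second expression, normalized: {out.1} {out.2} {out.3} {u1.1, u2.3, u4.1, u4.2, u5.1, u5.2, u5.3} {u1.2, u1.3, u2.1, u2.2} {u3.1} {u3.2} {u3.3} {u4.3}
Same normal form: equal.

equal — both sides give {out.1} {out.2} {out.3} {u1.1, u2.3, u4.1, u4.2, u5.1, u5.2, u5.3} {u1.2, u1.3, u2.1, u2.2} {u3.1} {u3.2} {u3.3} {u4.3}


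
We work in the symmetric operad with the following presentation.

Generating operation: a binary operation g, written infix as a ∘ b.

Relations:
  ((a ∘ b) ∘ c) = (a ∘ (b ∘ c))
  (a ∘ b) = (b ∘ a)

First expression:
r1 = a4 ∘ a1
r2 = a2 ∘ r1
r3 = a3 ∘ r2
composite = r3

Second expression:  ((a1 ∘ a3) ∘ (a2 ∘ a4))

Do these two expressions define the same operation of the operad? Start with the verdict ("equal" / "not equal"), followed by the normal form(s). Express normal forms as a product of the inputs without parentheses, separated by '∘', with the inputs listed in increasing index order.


The first expression reduces to a1 ∘ a2 ∘ a3 ∘ a4
The second expression reduces to a1 ∘ a2 ∘ a3 ∘ a4
One common form — equal.

equal; the common form is a1 ∘ a2 ∘ a3 ∘ a4


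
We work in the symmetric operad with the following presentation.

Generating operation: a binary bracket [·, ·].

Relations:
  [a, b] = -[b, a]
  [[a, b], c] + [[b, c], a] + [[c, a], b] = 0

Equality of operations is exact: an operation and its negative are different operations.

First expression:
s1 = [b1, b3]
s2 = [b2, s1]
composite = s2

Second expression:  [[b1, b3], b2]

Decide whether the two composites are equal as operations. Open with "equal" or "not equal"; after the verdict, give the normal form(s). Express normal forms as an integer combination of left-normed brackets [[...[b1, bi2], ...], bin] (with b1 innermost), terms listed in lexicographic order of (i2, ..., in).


not equal; the first gives -[[b1, b3], b2] and the second [[b1, b3], b2]

The first expression, normalized: -[[b1, b3], b2]
The second expression, normalized: [[b1, b3], b2]
They disagree, so not equal.


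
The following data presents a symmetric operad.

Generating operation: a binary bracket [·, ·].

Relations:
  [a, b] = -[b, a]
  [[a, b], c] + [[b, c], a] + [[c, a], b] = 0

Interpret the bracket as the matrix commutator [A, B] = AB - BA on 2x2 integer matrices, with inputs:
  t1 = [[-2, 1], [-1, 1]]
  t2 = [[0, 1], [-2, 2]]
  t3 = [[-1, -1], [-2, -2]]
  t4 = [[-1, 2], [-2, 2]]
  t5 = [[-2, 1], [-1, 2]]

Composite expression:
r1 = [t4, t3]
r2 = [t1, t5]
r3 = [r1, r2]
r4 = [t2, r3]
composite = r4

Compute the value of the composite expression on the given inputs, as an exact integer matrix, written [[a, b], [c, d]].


[[-12, 6], [-12, 12]]

[t4, t3] = [[-6, 1], [-8, 6]]
[t1, t5] = [[0, 1], [1, 0]]
[[t4, t3], [t1, t5]] = [[9, -12], [12, -9]]
[t2, [[t4, t3], [t1, t5]]] = [[-12, 6], [-12, 12]]


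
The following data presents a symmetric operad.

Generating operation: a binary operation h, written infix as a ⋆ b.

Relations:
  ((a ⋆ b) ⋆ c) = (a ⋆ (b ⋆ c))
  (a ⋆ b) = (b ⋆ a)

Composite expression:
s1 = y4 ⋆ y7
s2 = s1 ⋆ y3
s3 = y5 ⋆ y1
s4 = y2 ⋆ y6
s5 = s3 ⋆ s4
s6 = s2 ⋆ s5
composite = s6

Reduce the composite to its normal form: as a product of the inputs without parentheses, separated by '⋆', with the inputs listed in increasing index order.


Key point: h commutes, so take the y-inputs in any fixed order.
(y4 ⋆ y7) linearizes to y4 ⋆ y7
((y4 ⋆ y7) ⋆ y3) linearizes to y4 ⋆ y7 ⋆ y3
(y5 ⋆ y1) linearizes to y5 ⋆ y1
(y2 ⋆ y6) linearizes to y2 ⋆ y6
((y5 ⋆ y1) ⋆ (y2 ⋆ y6)) linearizes to y5 ⋆ y1 ⋆ y2 ⋆ y6
(((y4 ⋆ y7) ⋆ y3) ⋆ ((y5 ⋆ y1) ⋆ (y2 ⋆ y6))) linearizes to y4 ⋆ y7 ⋆ y3 ⋆ y5 ⋆ y1 ⋆ y2 ⋆ y6
sorting the factors by input index: y1 ⋆ y2 ⋆ y3 ⋆ y4 ⋆ y5 ⋆ y6 ⋆ y7

y1 ⋆ y2 ⋆ y3 ⋆ y4 ⋆ y5 ⋆ y6 ⋆ y7


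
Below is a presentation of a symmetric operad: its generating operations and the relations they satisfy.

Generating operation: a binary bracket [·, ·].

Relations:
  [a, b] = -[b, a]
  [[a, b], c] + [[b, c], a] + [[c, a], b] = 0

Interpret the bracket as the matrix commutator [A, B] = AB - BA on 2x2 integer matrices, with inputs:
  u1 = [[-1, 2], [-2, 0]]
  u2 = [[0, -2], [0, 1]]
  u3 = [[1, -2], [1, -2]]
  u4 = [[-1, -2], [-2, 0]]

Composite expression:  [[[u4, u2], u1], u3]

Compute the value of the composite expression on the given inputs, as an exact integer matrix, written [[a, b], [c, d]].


[[-52, 64], [-46, 52]]


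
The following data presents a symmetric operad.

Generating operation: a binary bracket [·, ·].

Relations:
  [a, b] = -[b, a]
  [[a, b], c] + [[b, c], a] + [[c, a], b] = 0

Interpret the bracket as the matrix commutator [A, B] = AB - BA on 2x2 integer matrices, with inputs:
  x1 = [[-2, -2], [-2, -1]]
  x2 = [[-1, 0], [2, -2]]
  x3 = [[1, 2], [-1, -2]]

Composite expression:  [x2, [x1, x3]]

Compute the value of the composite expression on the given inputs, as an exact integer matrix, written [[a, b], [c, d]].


[[-8, 4], [31, 8]]

[x1, x3] = [[6, 4], [-7, -6]]
[x2, [x1, x3]] = [[-8, 4], [31, 8]]


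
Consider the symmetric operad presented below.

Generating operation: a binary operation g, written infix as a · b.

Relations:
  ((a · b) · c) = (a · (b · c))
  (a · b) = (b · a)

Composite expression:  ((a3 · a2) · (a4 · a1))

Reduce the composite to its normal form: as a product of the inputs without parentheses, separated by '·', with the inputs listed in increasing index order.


With g associative and commutative, the a-input set is all that matters.
(a3 · a2) linearizes to a3 · a2
(a4 · a1) linearizes to a4 · a1
((a3 · a2) · (a4 · a1)) linearizes to a3 · a2 · a4 · a1
commutativity sorts the factors: a1 · a2 · a3 · a4

a1 · a2 · a3 · a4


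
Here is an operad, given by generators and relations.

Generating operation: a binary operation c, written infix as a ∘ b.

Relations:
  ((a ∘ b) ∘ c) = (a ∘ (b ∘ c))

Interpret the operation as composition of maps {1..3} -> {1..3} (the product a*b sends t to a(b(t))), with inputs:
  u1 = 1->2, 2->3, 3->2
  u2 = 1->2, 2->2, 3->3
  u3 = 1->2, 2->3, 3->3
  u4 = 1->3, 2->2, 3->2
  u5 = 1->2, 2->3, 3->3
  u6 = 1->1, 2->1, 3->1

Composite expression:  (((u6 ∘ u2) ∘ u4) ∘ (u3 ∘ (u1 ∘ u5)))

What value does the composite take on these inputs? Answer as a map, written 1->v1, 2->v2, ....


1->1, 2->1, 3->1

(u6 ∘ u2) = 1->1, 2->1, 3->1
((u6 ∘ u2) ∘ u4) = 1->1, 2->1, 3->1
(u1 ∘ u5) = 1->3, 2->2, 3->2
(u3 ∘ (u1 ∘ u5)) = 1->3, 2->3, 3->3
(((u6 ∘ u2) ∘ u4) ∘ (u3 ∘ (u1 ∘ u5))) = 1->1, 2->1, 3->1


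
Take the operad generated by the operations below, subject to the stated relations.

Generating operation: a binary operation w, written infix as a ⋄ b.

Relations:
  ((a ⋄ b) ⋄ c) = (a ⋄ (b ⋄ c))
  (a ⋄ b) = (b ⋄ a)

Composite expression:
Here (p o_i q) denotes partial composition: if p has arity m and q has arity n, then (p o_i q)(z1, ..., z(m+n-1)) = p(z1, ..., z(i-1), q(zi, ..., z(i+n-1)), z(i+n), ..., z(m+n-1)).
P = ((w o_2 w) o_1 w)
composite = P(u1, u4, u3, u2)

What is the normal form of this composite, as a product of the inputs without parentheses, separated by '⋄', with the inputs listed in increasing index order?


Key point: w commutes, so take the u-inputs in any fixed order.
(u1 ⋄ u4) spells out as u1 ⋄ u4
(u3 ⋄ u2) spells out as u3 ⋄ u2
((u1 ⋄ u4) ⋄ (u3 ⋄ u2)) spells out as u1 ⋄ u4 ⋄ u3 ⋄ u2
putting the inputs in ascending order: u1 ⋄ u2 ⋄ u3 ⋄ u4

u1 ⋄ u2 ⋄ u3 ⋄ u4


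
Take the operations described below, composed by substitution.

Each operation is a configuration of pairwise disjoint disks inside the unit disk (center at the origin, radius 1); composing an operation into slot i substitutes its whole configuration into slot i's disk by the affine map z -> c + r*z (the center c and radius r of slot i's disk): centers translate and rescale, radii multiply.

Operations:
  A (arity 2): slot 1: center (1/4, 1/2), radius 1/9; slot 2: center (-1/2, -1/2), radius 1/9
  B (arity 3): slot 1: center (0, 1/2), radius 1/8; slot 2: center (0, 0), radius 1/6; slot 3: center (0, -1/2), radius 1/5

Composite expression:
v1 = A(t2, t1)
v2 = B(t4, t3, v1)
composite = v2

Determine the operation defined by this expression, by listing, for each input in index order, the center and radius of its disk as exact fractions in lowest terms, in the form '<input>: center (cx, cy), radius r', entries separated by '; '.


t1: center (-1/10, -3/5), radius 1/45; t2: center (1/20, -2/5), radius 1/45; t3: center (0, 0), radius 1/6; t4: center (0, 1/2), radius 1/8

Each t-disk chains the slot maps above it in B; radii multiply.
input t4: composing its 1 substitution step yields center (0, 1/2), radius 1/8
input t3: composing its 1 substitution step yields center (0, 0), radius 1/6
input t2: composing its 2 substitution steps yields center (1/20, -2/5), radius 1/45
input t1: composing its 2 substitution steps yields center (-1/10, -3/5), radius 1/45


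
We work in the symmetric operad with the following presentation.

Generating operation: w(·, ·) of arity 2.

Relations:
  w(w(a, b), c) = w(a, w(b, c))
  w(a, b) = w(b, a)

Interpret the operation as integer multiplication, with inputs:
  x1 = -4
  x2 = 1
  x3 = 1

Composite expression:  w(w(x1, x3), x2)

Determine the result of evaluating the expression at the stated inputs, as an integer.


-4


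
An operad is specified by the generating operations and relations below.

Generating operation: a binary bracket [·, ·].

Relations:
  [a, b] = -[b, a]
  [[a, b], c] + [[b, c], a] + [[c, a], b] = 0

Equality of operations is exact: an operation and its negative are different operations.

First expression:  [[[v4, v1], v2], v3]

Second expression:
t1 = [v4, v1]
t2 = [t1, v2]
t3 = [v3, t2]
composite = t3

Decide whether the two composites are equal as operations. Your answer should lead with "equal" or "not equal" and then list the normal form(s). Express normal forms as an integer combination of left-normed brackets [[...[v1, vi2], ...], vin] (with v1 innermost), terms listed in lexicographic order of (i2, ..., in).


not equal; first: -[[[v1, v4], v2], v3]; second: [[[v1, v4], v2], v3]

The first composite normalizes to -[[[v1, v4], v2], v3]
The second composite normalizes to [[[v1, v4], v2], v3]
Different reductions; not equal.


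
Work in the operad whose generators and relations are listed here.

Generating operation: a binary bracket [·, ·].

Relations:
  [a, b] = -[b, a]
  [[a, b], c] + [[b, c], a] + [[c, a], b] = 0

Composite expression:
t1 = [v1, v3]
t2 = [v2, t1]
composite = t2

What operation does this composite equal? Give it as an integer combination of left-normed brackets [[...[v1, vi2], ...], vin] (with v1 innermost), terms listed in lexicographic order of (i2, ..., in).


-[[v1, v3], v2]


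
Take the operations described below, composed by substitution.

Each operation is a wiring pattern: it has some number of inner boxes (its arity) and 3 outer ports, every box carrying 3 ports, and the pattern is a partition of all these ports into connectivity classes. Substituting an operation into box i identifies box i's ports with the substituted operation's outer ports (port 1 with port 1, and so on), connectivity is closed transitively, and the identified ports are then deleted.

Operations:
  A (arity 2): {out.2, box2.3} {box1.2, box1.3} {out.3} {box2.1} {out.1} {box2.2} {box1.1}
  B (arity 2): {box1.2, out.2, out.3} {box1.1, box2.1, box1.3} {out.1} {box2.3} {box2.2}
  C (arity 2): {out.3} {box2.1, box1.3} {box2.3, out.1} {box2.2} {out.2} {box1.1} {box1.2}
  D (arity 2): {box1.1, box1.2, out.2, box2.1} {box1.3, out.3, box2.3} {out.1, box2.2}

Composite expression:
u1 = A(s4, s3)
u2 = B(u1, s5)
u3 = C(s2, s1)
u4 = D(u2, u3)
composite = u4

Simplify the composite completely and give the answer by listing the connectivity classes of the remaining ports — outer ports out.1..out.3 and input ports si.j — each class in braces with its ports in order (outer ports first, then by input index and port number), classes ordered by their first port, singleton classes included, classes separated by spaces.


{out.1} {out.2, out.3, s1.3, s3.3} {s1.1, s2.3} {s1.2} {s2.1} {s2.2} {s3.1} {s3.2} {s4.1} {s4.2, s4.3} {s5.1} {s5.2} {s5.3}

Reachability decides: close wires over D-identified ports.
stage A: inputs (s4, s3), connectivity {out.1} {out.2, s3.3} {out.3} {s3.1} {s3.2} {s4.1} {s4.2, s4.3}, out.j its boundary
stage B: inputs (s4, s3, s5), connectivity {out.1} {out.2, out.3, s3.3} {s3.1} {s3.2} {s4.1} {s4.2, s4.3} {s5.1} {s5.2} {s5.3}, out.j its boundary
stage C: inputs (s2, s1), connectivity {out.1, s1.3} {out.2} {out.3} {s1.1, s2.3} {s1.2} {s2.1} {s2.2}, out.j its boundary
stage D: inputs (s4, s3, s5, s2, s1), connectivity {out.1} {out.2, out.3, s1.3, s3.3} {s1.1, s2.3} {s1.2} {s2.1} {s2.2} {s3.1} {s3.2} {s4.1} {s4.2, s4.3} {s5.1} {s5.2} {s5.3}, out.j its boundary


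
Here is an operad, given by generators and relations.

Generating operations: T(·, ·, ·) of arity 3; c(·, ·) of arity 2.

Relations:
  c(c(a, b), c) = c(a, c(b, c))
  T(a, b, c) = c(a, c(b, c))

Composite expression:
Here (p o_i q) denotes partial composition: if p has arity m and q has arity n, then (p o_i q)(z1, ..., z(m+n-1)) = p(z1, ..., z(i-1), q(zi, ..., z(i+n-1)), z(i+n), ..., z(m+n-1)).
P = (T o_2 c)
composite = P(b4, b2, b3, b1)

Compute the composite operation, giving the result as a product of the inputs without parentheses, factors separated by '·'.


Key point: T is associative — brackets drop, the b-order remains.
c(b2, b3) reduces to b2 · b3
T(b4, c(b2, b3), b1) reduces to b4 · b2 · b3 · b1

b4 · b2 · b3 · b1


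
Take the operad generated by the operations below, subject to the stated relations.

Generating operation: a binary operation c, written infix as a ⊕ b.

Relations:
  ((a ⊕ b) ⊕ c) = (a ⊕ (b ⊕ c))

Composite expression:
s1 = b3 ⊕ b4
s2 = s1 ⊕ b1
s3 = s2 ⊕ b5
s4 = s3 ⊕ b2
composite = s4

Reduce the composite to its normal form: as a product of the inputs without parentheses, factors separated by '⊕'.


b3 ⊕ b4 ⊕ b1 ⊕ b5 ⊕ b2

The c-tree's shape is irrelevant; the b-reading-order decides.
(b3 ⊕ b4) flattens to b3 ⊕ b4
((b3 ⊕ b4) ⊕ b1) flattens to b3 ⊕ b4 ⊕ b1
(((b3 ⊕ b4) ⊕ b1) ⊕ b5) flattens to b3 ⊕ b4 ⊕ b1 ⊕ b5
((((b3 ⊕ b4) ⊕ b1) ⊕ b5) ⊕ b2) flattens to b3 ⊕ b4 ⊕ b1 ⊕ b5 ⊕ b2


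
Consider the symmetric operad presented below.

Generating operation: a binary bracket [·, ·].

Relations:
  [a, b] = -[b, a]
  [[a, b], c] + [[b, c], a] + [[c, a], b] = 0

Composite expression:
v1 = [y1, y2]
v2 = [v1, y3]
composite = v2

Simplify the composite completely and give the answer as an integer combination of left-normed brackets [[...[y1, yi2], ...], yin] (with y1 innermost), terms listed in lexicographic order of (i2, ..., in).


[[y1, y2], y3]

In the tensor algebra, words opening y1 carry the y1-anchored form.
Composite bracket: [[y1, y2], y3]
The bracket unfolds into 4 signed words via [a, b] = ab - ba (2^2 = 4).
Coefficients come from the y1-initial words:
  the word y1y2y3 carries sign +1 and contributes +[[y1, y2], y3]


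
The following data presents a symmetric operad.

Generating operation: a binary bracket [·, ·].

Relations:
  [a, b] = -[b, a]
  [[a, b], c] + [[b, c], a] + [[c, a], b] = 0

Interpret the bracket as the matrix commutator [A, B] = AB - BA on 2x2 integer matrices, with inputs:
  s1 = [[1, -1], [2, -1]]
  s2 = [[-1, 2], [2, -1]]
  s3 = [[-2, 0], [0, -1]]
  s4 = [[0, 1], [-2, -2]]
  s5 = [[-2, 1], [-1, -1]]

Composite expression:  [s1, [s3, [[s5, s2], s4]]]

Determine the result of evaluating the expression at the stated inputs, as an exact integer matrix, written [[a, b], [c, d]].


[[4, -24], [-40, -4]]


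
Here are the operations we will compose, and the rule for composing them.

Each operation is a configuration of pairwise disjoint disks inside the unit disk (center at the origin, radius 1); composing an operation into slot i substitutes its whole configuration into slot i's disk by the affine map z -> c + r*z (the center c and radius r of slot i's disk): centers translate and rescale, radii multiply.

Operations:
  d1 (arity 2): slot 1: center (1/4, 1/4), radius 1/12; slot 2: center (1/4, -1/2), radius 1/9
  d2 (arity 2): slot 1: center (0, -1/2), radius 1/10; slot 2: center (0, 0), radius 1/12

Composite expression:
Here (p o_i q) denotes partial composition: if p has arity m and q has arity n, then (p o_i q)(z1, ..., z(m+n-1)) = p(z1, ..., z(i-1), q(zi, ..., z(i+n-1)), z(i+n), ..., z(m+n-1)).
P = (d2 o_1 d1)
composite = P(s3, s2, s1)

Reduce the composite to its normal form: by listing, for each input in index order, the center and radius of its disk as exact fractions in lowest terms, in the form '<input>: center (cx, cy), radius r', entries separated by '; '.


s1: center (0, 0), radius 1/12; s2: center (1/40, -11/20), radius 1/90; s3: center (1/40, -19/40), radius 1/120

Affine substitution under d2: radii multiply and s-centers shift.
s3: after 2 affine steps, its disk has center (1/40, -19/40), radius 1/120
s2: after 2 affine steps, its disk has center (1/40, -11/20), radius 1/90
s1: after 1 affine step, its disk has center (0, 0), radius 1/12


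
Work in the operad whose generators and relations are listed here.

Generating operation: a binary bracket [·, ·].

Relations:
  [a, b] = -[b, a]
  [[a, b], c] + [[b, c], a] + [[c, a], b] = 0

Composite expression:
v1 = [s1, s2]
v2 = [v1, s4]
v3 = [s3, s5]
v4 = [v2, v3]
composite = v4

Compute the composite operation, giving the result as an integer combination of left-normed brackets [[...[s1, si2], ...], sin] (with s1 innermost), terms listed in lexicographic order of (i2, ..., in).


[[[[s1, s2], s4], s3], s5] - [[[[s1, s2], s4], s5], s3]

Expand each bracket as ab - ba; the s1-initial words give the coefficients.
Composite bracket: [[[s1, s2], s4], [s3, s5]]
Under [a, b] = ab - ba we get 16 signed associative words (2^4 = 16).
The s1-initial words carry the normal form:
  sign of s1s2s4s3s5 is +1, so it contributes +[[[[s1, s2], s4], s3], s5]
  sign of s1s2s4s5s3 is -1, so it contributes -[[[[s1, s2], s4], s5], s3]


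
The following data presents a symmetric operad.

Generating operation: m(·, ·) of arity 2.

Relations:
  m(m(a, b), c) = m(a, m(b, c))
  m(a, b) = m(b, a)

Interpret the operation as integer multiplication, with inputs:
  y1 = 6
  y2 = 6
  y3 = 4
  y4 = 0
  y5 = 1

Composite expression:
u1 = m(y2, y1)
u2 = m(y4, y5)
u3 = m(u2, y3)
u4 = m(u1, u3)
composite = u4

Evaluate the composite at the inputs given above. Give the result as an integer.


m(y2, y1) = 36
m(y4, y5) = 0
m(m(y4, y5), y3) = 0
m(m(y2, y1), m(m(y4, y5), y3)) = 0

0


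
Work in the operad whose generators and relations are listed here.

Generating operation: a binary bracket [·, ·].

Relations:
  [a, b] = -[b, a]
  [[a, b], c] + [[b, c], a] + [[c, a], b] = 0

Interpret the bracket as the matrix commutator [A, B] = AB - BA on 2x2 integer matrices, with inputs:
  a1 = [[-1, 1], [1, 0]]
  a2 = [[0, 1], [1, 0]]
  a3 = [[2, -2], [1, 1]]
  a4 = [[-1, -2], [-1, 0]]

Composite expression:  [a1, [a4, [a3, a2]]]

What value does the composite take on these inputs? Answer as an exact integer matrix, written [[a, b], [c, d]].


[[18, 7], [11, -18]]


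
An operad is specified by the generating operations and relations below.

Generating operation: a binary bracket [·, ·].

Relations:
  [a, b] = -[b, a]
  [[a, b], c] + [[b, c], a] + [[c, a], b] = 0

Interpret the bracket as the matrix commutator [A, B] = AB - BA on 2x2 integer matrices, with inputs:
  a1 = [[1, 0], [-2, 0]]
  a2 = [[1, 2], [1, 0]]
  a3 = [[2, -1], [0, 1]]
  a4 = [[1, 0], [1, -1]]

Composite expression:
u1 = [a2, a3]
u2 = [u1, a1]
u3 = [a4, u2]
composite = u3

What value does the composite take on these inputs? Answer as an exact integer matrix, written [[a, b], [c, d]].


[[-3, 6], [2, 3]]

[a2, a3] = [[1, -3], [1, -1]]
[[a2, a3], a1] = [[6, 3], [5, -6]]
[a4, [[a2, a3], a1]] = [[-3, 6], [2, 3]]


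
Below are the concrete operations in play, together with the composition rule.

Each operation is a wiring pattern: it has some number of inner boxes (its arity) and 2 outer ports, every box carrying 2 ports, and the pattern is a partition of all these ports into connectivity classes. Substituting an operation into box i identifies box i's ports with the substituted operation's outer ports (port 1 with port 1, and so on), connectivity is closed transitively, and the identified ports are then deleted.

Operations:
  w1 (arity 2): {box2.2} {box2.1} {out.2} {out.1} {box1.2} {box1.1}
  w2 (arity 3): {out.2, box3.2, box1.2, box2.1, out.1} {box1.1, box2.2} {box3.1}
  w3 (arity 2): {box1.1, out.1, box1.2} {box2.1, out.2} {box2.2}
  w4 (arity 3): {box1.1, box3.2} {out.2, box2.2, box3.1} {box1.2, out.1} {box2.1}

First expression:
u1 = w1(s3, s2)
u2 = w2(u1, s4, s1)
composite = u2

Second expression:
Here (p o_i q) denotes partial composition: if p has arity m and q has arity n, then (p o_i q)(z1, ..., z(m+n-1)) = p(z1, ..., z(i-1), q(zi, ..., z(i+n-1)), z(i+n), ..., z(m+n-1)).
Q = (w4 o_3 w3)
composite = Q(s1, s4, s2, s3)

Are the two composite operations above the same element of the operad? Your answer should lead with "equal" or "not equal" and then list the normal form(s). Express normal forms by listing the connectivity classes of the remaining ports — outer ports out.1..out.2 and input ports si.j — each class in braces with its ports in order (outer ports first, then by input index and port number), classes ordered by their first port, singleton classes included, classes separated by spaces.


not equal; first: {out.1, out.2, s1.2, s4.1} {s1.1} {s2.1} {s2.2} {s3.1} {s3.2} {s4.2}; second: {out.1, s1.2} {out.2, s2.1, s2.2, s4.2} {s1.1, s3.1} {s3.2} {s4.1}


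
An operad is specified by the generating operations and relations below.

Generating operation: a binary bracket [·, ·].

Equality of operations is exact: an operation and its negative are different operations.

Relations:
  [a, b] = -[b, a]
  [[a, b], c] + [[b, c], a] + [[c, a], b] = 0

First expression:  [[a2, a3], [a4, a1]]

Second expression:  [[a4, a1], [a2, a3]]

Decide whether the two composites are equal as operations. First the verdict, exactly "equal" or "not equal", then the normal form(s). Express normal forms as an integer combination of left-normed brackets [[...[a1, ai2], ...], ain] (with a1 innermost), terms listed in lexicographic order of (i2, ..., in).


not equal: they reduce to [[[a1, a4], a2], a3] - [[[a1, a4], a3], a2] and -[[[a1, a4], a2], a3] + [[[a1, a4], a3], a2]

In normal form, the first expression is [[[a1, a4], a2], a3] - [[[a1, a4], a3], a2]
In normal form, the second expression is -[[[a1, a4], a2], a3] + [[[a1, a4], a3], a2]
No match — not equal.


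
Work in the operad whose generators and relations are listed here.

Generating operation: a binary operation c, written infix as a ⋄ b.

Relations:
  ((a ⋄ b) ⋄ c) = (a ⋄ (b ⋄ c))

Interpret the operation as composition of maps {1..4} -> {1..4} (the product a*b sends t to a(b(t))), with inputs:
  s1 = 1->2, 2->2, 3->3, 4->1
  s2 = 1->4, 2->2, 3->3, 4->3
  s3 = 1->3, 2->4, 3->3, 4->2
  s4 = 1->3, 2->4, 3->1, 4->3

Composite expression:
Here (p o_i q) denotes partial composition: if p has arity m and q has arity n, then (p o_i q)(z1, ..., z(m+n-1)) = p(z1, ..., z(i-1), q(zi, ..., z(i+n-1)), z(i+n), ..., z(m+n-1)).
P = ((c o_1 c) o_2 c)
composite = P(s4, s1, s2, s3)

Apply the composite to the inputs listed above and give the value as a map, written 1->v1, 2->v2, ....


1->1, 2->1, 3->1, 4->4


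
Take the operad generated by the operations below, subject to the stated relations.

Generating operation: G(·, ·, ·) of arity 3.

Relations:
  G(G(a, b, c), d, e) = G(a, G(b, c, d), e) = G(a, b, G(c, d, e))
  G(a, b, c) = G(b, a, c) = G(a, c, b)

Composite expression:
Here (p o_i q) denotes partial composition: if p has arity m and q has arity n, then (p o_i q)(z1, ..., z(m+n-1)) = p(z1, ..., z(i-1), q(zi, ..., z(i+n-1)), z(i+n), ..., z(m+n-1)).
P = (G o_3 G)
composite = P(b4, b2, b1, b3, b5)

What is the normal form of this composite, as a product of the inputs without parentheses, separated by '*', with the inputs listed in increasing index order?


b1 * b2 * b3 * b4 * b5

With G associative and commutative, the b-input set is all that matters.
G(b1, b3, b5) unparenthesizes to b1 * b3 * b5
G(b4, b2, G(b1, b3, b5)) unparenthesizes to b4 * b2 * b1 * b3 * b5
commutativity sorts the factors: b1 * b2 * b3 * b4 * b5


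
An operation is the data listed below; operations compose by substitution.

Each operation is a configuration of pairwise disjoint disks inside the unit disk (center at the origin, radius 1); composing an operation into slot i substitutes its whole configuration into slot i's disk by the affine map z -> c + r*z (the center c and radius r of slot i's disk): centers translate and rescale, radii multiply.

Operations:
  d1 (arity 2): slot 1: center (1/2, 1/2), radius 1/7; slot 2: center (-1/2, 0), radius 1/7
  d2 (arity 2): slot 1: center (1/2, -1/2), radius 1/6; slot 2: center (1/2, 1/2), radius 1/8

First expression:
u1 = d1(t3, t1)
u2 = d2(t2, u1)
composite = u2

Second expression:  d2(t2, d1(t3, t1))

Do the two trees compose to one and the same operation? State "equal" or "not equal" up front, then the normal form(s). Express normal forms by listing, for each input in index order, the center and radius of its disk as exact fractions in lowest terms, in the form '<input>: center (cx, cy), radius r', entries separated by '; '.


equal — both sides give t1: center (7/16, 1/2), radius 1/56; t2: center (1/2, -1/2), radius 1/6; t3: center (9/16, 9/16), radius 1/56

Reducing the first expression gives t1: center (7/16, 1/2), radius 1/56; t2: center (1/2, -1/2), radius 1/6; t3: center (9/16, 9/16), radius 1/56
Reducing the second expression gives t1: center (7/16, 1/2), radius 1/56; t2: center (1/2, -1/2), radius 1/6; t3: center (9/16, 9/16), radius 1/56
Same normal form: equal.


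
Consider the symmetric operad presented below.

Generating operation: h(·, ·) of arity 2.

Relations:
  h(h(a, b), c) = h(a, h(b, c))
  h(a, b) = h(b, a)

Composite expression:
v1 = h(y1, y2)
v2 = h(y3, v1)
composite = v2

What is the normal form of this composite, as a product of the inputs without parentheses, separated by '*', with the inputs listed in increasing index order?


y1 * y2 * y3

Both nesting and order wash out for h; what remains is which y's occur.
h(y1, y2) spells out as y1 * y2
h(y3, h(y1, y2)) spells out as y3 * y1 * y2
rearranged into index order: y1 * y2 * y3


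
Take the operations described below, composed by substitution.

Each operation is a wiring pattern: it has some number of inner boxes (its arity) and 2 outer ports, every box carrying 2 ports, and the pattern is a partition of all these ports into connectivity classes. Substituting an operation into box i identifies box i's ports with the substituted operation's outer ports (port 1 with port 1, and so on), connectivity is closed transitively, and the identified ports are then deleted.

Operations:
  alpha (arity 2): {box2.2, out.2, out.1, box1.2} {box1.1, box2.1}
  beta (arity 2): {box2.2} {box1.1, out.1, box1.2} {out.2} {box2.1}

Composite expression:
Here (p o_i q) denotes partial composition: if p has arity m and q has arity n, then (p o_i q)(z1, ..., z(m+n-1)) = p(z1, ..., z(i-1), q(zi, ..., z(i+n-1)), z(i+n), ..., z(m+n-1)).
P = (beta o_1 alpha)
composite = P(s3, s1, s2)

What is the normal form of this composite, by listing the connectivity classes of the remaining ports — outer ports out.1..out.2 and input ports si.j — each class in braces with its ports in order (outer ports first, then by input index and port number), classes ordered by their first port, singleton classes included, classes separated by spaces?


Treat the ports identified at beta as solder joints: merge, then drop.
alpha over (s3, s1) gives {out.1, out.2, s1.2, s3.2} {s1.1, s3.1}, out.j being that stage's outer ports
beta over (s3, s1, s2) gives {out.1, s1.2, s3.2} {out.2} {s1.1, s3.1} {s2.1} {s2.2}, out.j being that stage's outer ports

{out.1, s1.2, s3.2} {out.2} {s1.1, s3.1} {s2.1} {s2.2}


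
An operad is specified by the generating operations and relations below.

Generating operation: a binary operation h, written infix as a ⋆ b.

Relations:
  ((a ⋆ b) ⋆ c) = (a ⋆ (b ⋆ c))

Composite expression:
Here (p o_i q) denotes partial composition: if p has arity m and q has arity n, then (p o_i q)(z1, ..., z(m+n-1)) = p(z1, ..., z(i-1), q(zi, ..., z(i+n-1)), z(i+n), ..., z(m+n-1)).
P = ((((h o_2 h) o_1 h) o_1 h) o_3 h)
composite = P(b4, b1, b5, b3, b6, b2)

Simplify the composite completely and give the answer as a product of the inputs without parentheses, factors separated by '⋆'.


Key point: h is associative — brackets drop, the b-order remains.
(b4 ⋆ b1) collapses to b4 ⋆ b1
(b5 ⋆ b3) collapses to b5 ⋆ b3
((b4 ⋆ b1) ⋆ (b5 ⋆ b3)) collapses to b4 ⋆ b1 ⋆ b5 ⋆ b3
(b6 ⋆ b2) collapses to b6 ⋆ b2
(((b4 ⋆ b1) ⋆ (b5 ⋆ b3)) ⋆ (b6 ⋆ b2)) collapses to b4 ⋆ b1 ⋆ b5 ⋆ b3 ⋆ b6 ⋆ b2

b4 ⋆ b1 ⋆ b5 ⋆ b3 ⋆ b6 ⋆ b2


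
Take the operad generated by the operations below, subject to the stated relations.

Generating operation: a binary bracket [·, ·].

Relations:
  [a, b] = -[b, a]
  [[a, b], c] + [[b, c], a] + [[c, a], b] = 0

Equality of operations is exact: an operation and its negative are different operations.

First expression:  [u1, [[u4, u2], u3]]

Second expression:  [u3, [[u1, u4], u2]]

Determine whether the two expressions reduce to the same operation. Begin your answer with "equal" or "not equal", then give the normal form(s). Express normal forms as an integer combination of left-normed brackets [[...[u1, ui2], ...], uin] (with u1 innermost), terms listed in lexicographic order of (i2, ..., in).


not equal; the first gives -[[[u1, u2], u4], u3] + [[[u1, u3], u2], u4] - [[[u1, u3], u4], u2] + [[[u1, u4], u2], u3] and the second -[[[u1, u4], u2], u3]

The first expression reduces to -[[[u1, u2], u4], u3] + [[[u1, u3], u2], u4] - [[[u1, u3], u4], u2] + [[[u1, u4], u2], u3]
The second expression reduces to -[[[u1, u4], u2], u3]
Different reductions; not equal.


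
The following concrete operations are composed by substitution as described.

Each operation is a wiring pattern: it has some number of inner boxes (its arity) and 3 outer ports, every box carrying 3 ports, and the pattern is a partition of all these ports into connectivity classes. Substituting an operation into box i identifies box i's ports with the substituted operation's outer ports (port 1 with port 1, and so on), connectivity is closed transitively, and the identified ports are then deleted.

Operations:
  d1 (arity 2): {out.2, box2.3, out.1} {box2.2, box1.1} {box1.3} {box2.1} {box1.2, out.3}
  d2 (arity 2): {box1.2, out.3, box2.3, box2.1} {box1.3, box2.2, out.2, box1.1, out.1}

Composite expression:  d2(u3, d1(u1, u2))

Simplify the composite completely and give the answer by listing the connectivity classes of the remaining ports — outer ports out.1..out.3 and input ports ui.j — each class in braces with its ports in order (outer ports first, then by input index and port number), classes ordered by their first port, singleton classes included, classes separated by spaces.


{out.1, out.2, out.3, u1.2, u2.3, u3.1, u3.2, u3.3} {u1.1, u2.2} {u1.3} {u2.1}

Treat the ports identified at d2 as solder joints: merge, then drop.
after d1, the pattern on (u1, u2) reads {out.1, out.2, u2.3} {out.3, u1.2} {u1.1, u2.2} {u1.3} {u2.1} (out.j = its outer ports)
after d2, the pattern on (u3, u1, u2) reads {out.1, out.2, out.3, u1.2, u2.3, u3.1, u3.2, u3.3} {u1.1, u2.2} {u1.3} {u2.1} (out.j = its outer ports)
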